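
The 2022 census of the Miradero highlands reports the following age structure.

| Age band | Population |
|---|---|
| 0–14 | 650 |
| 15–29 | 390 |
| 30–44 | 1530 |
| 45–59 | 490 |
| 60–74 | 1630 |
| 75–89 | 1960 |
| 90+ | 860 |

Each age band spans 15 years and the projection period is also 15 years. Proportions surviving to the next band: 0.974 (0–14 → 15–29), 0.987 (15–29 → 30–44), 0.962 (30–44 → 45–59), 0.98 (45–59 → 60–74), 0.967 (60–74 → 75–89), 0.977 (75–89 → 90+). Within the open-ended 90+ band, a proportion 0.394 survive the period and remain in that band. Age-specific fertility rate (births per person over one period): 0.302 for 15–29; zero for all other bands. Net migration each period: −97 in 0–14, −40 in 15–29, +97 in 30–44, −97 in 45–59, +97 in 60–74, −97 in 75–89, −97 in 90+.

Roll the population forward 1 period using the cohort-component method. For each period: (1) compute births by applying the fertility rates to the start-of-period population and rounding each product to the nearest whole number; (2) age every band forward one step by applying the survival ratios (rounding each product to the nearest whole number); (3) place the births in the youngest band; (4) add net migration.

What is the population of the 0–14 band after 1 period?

Call the bands 1 to 7, youngest first.
— Period 1 —
Births: 390 × 0.302 = 118
Band 2: 650 × 0.974 = 633
Band 3: 390 × 0.987 = 385
Band 4: 1530 × 0.962 = 1472
Band 5: 490 × 0.98 = 480
Band 6: 1630 × 0.967 = 1576
Band 7: 1960 × 0.977 + 860 × 0.394 = 1915 + 339 = 2254
Net migration: Band 1 − 97 → 21; Band 2 − 40 → 593; Band 3 + 97 → 482; Band 4 − 97 → 1375; Band 5 + 97 → 577; Band 6 − 97 → 1479; Band 7 − 97 → 2157
End of period: [21, 593, 482, 1375, 577, 1479, 2157]

21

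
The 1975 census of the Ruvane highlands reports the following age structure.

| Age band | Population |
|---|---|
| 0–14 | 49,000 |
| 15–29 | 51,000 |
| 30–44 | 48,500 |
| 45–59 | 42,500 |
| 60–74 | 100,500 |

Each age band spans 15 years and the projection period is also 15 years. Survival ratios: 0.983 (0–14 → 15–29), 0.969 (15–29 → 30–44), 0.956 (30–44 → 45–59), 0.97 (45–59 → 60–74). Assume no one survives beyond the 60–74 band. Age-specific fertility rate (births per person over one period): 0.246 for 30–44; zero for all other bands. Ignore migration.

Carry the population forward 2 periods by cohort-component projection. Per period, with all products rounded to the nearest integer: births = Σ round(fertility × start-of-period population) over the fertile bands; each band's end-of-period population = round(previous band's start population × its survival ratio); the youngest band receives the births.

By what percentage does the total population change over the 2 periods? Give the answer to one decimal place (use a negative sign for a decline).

Numbering the bands 1..5 from youngest to oldest:
Period 1.
Births: 48500 × 0.246 = 11931
Band 2: 49000 × 0.983 = 48167
Band 3: 51000 × 0.969 = 49419
Band 4: 48500 × 0.956 = 46366
Band 5: 42500 × 0.97 = 41225
Population now: 0–14=11931, 15–29=48167, 30–44=49419, 45–59=46366, 60–74=41225
Period 2.
Births: 49419 × 0.246 = 12157
Band 2: 11931 × 0.983 = 11728
Band 3: 48167 × 0.969 = 46674
Band 4: 49419 × 0.956 = 47245
Band 5: 46366 × 0.97 = 44975
Population now: 0–14=12157, 15–29=11728, 30–44=46674, 45–59=47245, 60–74=44975
Total: 291500 → 162779; change = -128721; percentage change = -44.2%

-44.2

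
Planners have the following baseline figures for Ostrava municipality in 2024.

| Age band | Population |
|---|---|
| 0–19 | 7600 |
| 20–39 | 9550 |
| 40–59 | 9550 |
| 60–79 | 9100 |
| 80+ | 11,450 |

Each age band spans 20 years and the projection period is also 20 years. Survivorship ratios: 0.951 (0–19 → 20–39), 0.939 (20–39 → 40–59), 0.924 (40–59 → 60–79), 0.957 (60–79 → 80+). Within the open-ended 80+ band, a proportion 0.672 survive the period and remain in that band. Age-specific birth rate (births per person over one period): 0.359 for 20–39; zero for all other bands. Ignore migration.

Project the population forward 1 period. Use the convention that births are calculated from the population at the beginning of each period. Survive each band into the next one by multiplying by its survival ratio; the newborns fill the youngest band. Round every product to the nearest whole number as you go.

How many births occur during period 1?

3428

Let group 1 be 0–19 through group 5 = 80+.
— Period 1 —
Births: 9550 × 0.359 = 3428
Group 2: 7600 × 0.951 = 7228
Group 3: 9550 × 0.939 = 8967
Group 4: 9550 × 0.924 = 8824
Group 5: 9100 × 0.957 + 11450 × 0.672 = 8709 + 7694 = 16403
Giving 3428 / 7228 / 8967 / 8824 / 16403.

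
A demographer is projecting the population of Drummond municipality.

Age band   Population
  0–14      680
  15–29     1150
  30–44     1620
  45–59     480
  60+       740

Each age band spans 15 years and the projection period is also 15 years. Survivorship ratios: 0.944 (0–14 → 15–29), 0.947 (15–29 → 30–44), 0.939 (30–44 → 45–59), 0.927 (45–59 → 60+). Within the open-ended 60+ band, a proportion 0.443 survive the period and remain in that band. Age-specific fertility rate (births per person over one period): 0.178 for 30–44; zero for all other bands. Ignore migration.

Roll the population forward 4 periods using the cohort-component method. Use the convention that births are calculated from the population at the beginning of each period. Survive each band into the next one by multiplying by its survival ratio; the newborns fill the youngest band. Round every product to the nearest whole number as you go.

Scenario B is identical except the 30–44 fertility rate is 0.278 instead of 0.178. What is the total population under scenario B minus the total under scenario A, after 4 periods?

Period 1.
Births: 1620 * 0.178 = 288
15–29: 680 * 0.944 = 642
30–44: 1150 * 0.947 = 1089
45–59: 1620 * 0.939 = 1521
60+: 480 * 0.927 + 740 * 0.443 = 445 + 328 = 773
Population now: 0–14=288, 15–29=642, 30–44=1089, 45–59=1521, 60+=773
Period 2.
Births: 1089 * 0.178 = 194
15–29: 288 * 0.944 = 272
30–44: 642 * 0.947 = 608
45–59: 1089 * 0.939 = 1023
60+: 1521 * 0.927 + 773 * 0.443 = 1410 + 342 = 1752
Population now: 0–14=194, 15–29=272, 30–44=608, 45–59=1023, 60+=1752
Period 3.
Births: 608 * 0.178 = 108
15–29: 194 * 0.944 = 183
30–44: 272 * 0.947 = 258
45–59: 608 * 0.939 = 571
60+: 1023 * 0.927 + 1752 * 0.443 = 948 + 776 = 1724
Population now: 0–14=108, 15–29=183, 30–44=258, 45–59=571, 60+=1724
Period 4.
Births: 258 * 0.178 = 46
15–29: 108 * 0.944 = 102
30–44: 183 * 0.947 = 173
45–59: 258 * 0.939 = 242
60+: 571 * 0.927 + 1724 * 0.443 = 529 + 764 = 1293
Population now: 0–14=46, 15–29=102, 30–44=173, 45–59=242, 60+=1293
Scenario A total after 4 periods: 1856
Scenario B projection —
Period 1.
Births: 1620 * 0.278 = 450
15–29: 680 * 0.944 = 642
30–44: 1150 * 0.947 = 1089
45–59: 1620 * 0.939 = 1521
60+: 480 * 0.927 + 740 * 0.443 = 445 + 328 = 773
Population now: 0–14=450, 15–29=642, 30–44=1089, 45–59=1521, 60+=773
Period 2.
Births: 1089 * 0.278 = 303
15–29: 450 * 0.944 = 425
30–44: 642 * 0.947 = 608
45–59: 1089 * 0.939 = 1023
60+: 1521 * 0.927 + 773 * 0.443 = 1410 + 342 = 1752
Population now: 0–14=303, 15–29=425, 30–44=608, 45–59=1023, 60+=1752
Period 3.
Births: 608 * 0.278 = 169
15–29: 303 * 0.944 = 286
30–44: 425 * 0.947 = 402
45–59: 608 * 0.939 = 571
60+: 1023 * 0.927 + 1752 * 0.443 = 948 + 776 = 1724
Population now: 0–14=169, 15–29=286, 30–44=402, 45–59=571, 60+=1724
Period 4.
Births: 402 * 0.278 = 112
15–29: 169 * 0.944 = 160
30–44: 286 * 0.947 = 271
45–59: 402 * 0.939 = 377
60+: 571 * 0.927 + 1724 * 0.443 = 529 + 764 = 1293
Population now: 0–14=112, 15–29=160, 30–44=271, 45–59=377, 60+=1293
Scenario B total after 4 periods: 2213
Difference B − A = 2213 − 1856 = 357

357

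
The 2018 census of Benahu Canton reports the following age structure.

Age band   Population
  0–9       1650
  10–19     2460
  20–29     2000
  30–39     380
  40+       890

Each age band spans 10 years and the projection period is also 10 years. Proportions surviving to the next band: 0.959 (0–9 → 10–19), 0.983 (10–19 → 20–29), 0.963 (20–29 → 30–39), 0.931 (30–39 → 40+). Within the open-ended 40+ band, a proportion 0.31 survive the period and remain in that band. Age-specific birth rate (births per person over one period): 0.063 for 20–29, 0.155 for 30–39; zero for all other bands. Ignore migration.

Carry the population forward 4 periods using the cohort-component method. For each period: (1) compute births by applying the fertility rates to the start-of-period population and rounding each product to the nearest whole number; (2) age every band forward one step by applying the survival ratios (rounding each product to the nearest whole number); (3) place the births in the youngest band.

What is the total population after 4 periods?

3534

— Period 1 —
Births: 2000 * 0.063 = 126 ; 380 * 0.155 = 59 → total 185
10–19: 1650 * 0.959 = 1582
20–29: 2460 * 0.983 = 2418
30–39: 2000 * 0.963 = 1926
40+: 380 * 0.931 + 890 * 0.31 = 354 + 276 = 630
→ [185, 1582, 2418, 1926, 630]
— Period 2 —
Births: 2418 * 0.063 = 152 ; 1926 * 0.155 = 299 → total 451
10–19: 185 * 0.959 = 177
20–29: 1582 * 0.983 = 1555
30–39: 2418 * 0.963 = 2329
40+: 1926 * 0.931 + 630 * 0.31 = 1793 + 195 = 1988
→ [451, 177, 1555, 2329, 1988]
— Period 3 —
Births: 1555 * 0.063 = 98 ; 2329 * 0.155 = 361 → total 459
10–19: 451 * 0.959 = 433
20–29: 177 * 0.983 = 174
30–39: 1555 * 0.963 = 1497
40+: 2329 * 0.931 + 1988 * 0.31 = 2168 + 616 = 2784
→ [459, 433, 174, 1497, 2784]
— Period 4 —
Births: 174 * 0.063 = 11 ; 1497 * 0.155 = 232 → total 243
10–19: 459 * 0.959 = 440
20–29: 433 * 0.983 = 426
30–39: 174 * 0.963 = 168
40+: 1497 * 0.931 + 2784 * 0.31 = 1394 + 863 = 2257
→ [243, 440, 426, 168, 2257]
Total after period 4: 243 + 440 + 426 + 168 + 2257 = 3534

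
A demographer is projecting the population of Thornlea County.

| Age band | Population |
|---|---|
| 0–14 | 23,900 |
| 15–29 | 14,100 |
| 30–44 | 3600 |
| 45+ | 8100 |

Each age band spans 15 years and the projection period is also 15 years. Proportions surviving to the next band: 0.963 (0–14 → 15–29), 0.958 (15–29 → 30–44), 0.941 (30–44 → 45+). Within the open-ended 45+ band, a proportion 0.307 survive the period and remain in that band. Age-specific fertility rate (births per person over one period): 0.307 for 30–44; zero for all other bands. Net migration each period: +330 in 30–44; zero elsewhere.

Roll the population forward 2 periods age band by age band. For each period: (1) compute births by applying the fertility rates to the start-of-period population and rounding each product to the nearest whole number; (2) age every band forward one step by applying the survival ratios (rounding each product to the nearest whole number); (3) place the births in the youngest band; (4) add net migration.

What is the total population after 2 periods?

42517

Call the groups 1 to 4, youngest first.
— Period 1 —
Births: 3600 × 0.307 = 1105
Group 2: 23900 × 0.963 = 23016
Group 3: 14100 × 0.958 = 13508
Group 4: 3600 × 0.941 + 8100 × 0.307 = 3388 + 2487 = 5875
Net migration: Group 3 + 330 → 13838
Population now: 0–14=1105, 15–29=23016, 30–44=13838, 45+=5875
— Period 2 —
Births: 13838 × 0.307 = 4248
Group 2: 1105 × 0.963 = 1064
Group 3: 23016 × 0.958 = 22049
Group 4: 13838 × 0.941 + 5875 × 0.307 = 13022 + 1804 = 14826
Net migration: Group 3 + 330 → 22379
Population now: 0–14=4248, 15–29=1064, 30–44=22379, 45+=14826
Total after period 2: 4248 + 1064 + 22379 + 14826 = 42517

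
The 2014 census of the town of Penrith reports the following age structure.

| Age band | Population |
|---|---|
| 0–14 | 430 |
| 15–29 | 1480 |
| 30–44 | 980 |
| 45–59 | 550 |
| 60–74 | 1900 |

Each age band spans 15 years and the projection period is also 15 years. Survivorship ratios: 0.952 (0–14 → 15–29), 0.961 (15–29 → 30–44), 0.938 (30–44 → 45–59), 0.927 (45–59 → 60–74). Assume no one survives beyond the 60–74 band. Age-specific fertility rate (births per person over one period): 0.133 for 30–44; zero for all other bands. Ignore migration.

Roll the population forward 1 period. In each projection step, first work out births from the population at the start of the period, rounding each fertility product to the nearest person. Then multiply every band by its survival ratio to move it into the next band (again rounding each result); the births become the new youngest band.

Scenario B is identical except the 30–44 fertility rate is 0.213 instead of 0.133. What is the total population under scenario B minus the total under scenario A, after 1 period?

79

Call the bands 1 to 5, youngest first.
[period 1]
Births: 980 × 0.133 = 130
Band 2: 430 × 0.952 = 409
Band 3: 1480 × 0.961 = 1422
Band 4: 980 × 0.938 = 919
Band 5: 550 × 0.927 = 510
End of period: [130, 409, 1422, 919, 510]
Scenario A total after 1 period: 3390
Scenario B projection —
[period 1]
Births: 980 × 0.213 = 209
Band 2: 430 × 0.952 = 409
Band 3: 1480 × 0.961 = 1422
Band 4: 980 × 0.938 = 919
Band 5: 550 × 0.927 = 510
End of period: [209, 409, 1422, 919, 510]
Scenario B total after 1 period: 3469
Difference B − A = 3469 − 3390 = 79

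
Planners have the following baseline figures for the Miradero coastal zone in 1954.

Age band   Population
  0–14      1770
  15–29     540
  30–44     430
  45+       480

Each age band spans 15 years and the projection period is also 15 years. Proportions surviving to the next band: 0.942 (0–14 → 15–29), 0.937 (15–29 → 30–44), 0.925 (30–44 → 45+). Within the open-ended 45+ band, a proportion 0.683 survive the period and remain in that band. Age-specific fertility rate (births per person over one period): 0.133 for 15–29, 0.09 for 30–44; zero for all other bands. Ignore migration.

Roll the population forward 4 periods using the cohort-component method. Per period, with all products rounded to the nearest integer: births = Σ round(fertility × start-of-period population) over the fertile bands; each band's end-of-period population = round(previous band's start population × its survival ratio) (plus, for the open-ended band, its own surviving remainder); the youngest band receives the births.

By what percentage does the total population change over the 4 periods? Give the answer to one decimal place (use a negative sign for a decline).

(Groups numbered youngest = 1 to oldest = 4.)
Period 1.
Births: 540 * 0.133 = 72  |  430 * 0.09 = 39 — total 111
Group 2: 1770 * 0.942 = 1667
Group 3: 540 * 0.937 = 506
Group 4: 430 * 0.925 + 480 * 0.683 = 398 + 328 = 726
→ [111, 1667, 506, 726]
Period 2.
Births: 1667 * 0.133 = 222  |  506 * 0.09 = 46 — total 268
Group 2: 111 * 0.942 = 105
Group 3: 1667 * 0.937 = 1562
Group 4: 506 * 0.925 + 726 * 0.683 = 468 + 496 = 964
→ [268, 105, 1562, 964]
Period 3.
Births: 105 * 0.133 = 14  |  1562 * 0.09 = 141 — total 155
Group 2: 268 * 0.942 = 252
Group 3: 105 * 0.937 = 98
Group 4: 1562 * 0.925 + 964 * 0.683 = 1445 + 658 = 2103
→ [155, 252, 98, 2103]
Period 4.
Births: 252 * 0.133 = 34  |  98 * 0.09 = 9 — total 43
Group 2: 155 * 0.942 = 146
Group 3: 252 * 0.937 = 236
Group 4: 98 * 0.925 + 2103 * 0.683 = 91 + 1436 = 1527
→ [43, 146, 236, 1527]
Total: 3220 → 1952; change = -1268; percentage change = -39.4%

-39.4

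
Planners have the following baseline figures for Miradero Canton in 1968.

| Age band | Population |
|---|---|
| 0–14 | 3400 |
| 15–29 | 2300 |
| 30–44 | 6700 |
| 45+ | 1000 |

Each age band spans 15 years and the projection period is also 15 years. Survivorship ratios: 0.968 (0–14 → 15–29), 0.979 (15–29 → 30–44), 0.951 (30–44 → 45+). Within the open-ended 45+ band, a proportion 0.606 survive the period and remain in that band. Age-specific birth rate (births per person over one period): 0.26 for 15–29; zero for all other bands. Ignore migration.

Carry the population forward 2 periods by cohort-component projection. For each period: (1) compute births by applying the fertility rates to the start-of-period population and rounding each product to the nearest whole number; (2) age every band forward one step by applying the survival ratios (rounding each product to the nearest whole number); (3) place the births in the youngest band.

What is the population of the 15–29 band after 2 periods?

579

[period 1]
Births: 2300 × 0.26 = 598
15–29: 3400 × 0.968 = 3291
30–44: 2300 × 0.979 = 2252
45+: 6700 × 0.951 + 1000 × 0.606 = 6372 + 606 = 6978
End of period: [598, 3291, 2252, 6978]
[period 2]
Births: 3291 × 0.26 = 856
15–29: 598 × 0.968 = 579
30–44: 3291 × 0.979 = 3222
45+: 2252 × 0.951 + 6978 × 0.606 = 2142 + 4229 = 6371
End of period: [856, 579, 3222, 6371]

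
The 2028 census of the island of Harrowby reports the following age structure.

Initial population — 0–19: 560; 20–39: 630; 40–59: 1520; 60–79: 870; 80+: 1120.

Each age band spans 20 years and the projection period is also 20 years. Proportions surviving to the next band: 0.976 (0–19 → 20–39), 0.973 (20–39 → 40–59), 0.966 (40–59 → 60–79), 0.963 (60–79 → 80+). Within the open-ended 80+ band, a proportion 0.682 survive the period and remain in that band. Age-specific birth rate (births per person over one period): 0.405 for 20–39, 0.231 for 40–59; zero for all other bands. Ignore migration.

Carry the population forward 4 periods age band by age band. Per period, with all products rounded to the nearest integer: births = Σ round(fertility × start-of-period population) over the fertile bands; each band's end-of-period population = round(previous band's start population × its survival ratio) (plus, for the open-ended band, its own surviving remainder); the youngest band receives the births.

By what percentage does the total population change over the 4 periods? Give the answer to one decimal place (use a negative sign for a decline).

[period 1]
Births: 630 × 0.405 = 255 ; 1520 × 0.231 = 351 → 606
20–39: 560 × 0.976 = 547
40–59: 630 × 0.973 = 613
60–79: 1520 × 0.966 = 1468
80+: 870 × 0.963 + 1120 × 0.682 = 838 + 764 = 1602
Giving 606 / 547 / 613 / 1468 / 1602.
[period 2]
Births: 547 × 0.405 = 222 ; 613 × 0.231 = 142 → 364
20–39: 606 × 0.976 = 591
40–59: 547 × 0.973 = 532
60–79: 613 × 0.966 = 592
80+: 1468 × 0.963 + 1602 × 0.682 = 1414 + 1093 = 2507
Giving 364 / 591 / 532 / 592 / 2507.
[period 3]
Births: 591 × 0.405 = 239 ; 532 × 0.231 = 123 → 362
20–39: 364 × 0.976 = 355
40–59: 591 × 0.973 = 575
60–79: 532 × 0.966 = 514
80+: 592 × 0.963 + 2507 × 0.682 = 570 + 1710 = 2280
Giving 362 / 355 / 575 / 514 / 2280.
[period 4]
Births: 355 × 0.405 = 144 ; 575 × 0.231 = 133 → 277
20–39: 362 × 0.976 = 353
40–59: 355 × 0.973 = 345
60–79: 575 × 0.966 = 555
80+: 514 × 0.963 + 2280 × 0.682 = 495 + 1555 = 2050
Giving 277 / 353 / 345 / 555 / 2050.
Total: 4700 → 3580; change = -1120; percentage change = -23.8%

-23.8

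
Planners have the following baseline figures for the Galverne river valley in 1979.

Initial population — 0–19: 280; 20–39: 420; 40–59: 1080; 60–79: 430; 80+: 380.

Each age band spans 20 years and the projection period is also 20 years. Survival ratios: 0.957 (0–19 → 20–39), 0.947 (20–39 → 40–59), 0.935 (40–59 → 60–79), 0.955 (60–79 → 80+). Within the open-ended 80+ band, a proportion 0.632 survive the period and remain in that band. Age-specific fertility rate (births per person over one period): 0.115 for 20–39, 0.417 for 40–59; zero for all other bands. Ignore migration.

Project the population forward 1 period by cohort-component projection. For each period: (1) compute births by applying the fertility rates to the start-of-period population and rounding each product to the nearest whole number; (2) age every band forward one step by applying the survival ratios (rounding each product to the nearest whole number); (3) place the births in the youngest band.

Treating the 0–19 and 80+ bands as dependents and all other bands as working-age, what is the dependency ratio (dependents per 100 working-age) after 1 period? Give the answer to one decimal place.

[period 1]
Births: 420 * 0.115 = 48, 1080 * 0.417 = 450 — total 498
20–39: 280 * 0.957 = 268
40–59: 420 * 0.947 = 398
60–79: 1080 * 0.935 = 1010
80+: 430 * 0.955 + 380 * 0.632 = 411 + 240 = 651
End of period: [498, 268, 398, 1010, 651]
Dependents (band 0–19 + band 80+) = 498 + 651 = 1149; working-age = 1676; ratio = 1149/1676 × 100 = 68.6

68.6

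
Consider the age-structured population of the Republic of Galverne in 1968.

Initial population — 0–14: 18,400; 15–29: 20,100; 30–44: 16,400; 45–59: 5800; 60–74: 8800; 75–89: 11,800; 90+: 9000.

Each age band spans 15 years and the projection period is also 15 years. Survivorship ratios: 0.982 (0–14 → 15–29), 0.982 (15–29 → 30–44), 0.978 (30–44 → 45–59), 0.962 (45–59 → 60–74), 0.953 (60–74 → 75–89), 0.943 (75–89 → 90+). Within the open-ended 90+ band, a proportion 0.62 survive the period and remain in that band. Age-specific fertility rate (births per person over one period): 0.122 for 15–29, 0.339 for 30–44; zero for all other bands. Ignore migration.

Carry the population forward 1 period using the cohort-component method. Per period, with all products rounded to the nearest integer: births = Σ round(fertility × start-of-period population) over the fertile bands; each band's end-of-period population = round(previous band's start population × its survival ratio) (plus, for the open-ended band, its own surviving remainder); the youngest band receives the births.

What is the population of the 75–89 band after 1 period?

8386

Numbering the bands 1..7 from youngest to oldest:
— Period 1 —
Births: 20100 * 0.122 = 2452 ; 16400 * 0.339 = 5560 → 8012
Band 2: 18400 * 0.982 = 18069
Band 3: 20100 * 0.982 = 19738
Band 4: 16400 * 0.978 = 16039
Band 5: 5800 * 0.962 = 5580
Band 6: 8800 * 0.953 = 8386
Band 7: 11800 * 0.943 + 9000 * 0.62 = 11127 + 5580 = 16707
End of period: [8012, 18069, 19738, 16039, 5580, 8386, 16707]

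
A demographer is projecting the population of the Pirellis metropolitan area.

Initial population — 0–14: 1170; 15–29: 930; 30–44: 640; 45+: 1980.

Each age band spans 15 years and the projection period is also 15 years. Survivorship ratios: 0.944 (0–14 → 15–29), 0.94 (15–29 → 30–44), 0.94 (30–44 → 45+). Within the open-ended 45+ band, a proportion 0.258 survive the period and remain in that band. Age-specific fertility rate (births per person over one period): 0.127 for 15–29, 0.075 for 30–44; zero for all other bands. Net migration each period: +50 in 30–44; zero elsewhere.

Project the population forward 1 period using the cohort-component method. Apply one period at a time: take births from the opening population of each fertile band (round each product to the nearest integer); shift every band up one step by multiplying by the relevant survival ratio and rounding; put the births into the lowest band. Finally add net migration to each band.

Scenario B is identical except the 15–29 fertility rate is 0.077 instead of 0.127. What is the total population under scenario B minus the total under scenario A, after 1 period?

-46

Period 1:
Births: 930 * 0.127 = 118  |  640 * 0.075 = 48 → 166
15–29: 1170 * 0.944 = 1104
30–44: 930 * 0.94 = 874
45+: 640 * 0.94 + 1980 * 0.258 = 602 + 511 = 1113
Net migration: 30–44 + 50 → 924
Giving 166 / 1104 / 924 / 1113.
Scenario A total after 1 period: 3307
Scenario B projection —
Period 1:
Births: 930 * 0.077 = 72  |  640 * 0.075 = 48 → 120
15–29: 1170 * 0.944 = 1104
30–44: 930 * 0.94 = 874
45+: 640 * 0.94 + 1980 * 0.258 = 602 + 511 = 1113
Net migration: 30–44 + 50 → 924
Giving 120 / 1104 / 924 / 1113.
Scenario B total after 1 period: 3261
Difference B − A = 3261 − 3307 = -46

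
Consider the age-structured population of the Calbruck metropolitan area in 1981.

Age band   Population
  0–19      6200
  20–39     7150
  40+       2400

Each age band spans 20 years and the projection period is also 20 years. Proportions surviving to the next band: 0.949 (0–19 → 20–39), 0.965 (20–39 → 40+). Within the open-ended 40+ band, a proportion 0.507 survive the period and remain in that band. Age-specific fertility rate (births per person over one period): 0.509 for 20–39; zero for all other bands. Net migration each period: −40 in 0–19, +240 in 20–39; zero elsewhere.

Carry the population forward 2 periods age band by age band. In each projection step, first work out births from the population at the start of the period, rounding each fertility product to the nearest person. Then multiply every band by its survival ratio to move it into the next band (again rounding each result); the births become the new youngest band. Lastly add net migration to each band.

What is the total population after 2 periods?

16757

Let group 1 be 0–19 through group 3 = 40+.
Period 1.
Births: 7150 * 0.509 = 3639
Group 2: 6200 * 0.949 = 5884
Group 3: 7150 * 0.965 + 2400 * 0.507 = 6900 + 1217 = 8117
Net migration: Group 1 − 40 → 3599; Group 2 + 240 → 6124
End of period: [3599, 6124, 8117]
Period 2.
Births: 6124 * 0.509 = 3117
Group 2: 3599 * 0.949 = 3415
Group 3: 6124 * 0.965 + 8117 * 0.507 = 5910 + 4115 = 10025
Net migration: Group 1 − 40 → 3077; Group 2 + 240 → 3655
End of period: [3077, 3655, 10025]
Total after period 2: 3077 + 3655 + 10025 = 16757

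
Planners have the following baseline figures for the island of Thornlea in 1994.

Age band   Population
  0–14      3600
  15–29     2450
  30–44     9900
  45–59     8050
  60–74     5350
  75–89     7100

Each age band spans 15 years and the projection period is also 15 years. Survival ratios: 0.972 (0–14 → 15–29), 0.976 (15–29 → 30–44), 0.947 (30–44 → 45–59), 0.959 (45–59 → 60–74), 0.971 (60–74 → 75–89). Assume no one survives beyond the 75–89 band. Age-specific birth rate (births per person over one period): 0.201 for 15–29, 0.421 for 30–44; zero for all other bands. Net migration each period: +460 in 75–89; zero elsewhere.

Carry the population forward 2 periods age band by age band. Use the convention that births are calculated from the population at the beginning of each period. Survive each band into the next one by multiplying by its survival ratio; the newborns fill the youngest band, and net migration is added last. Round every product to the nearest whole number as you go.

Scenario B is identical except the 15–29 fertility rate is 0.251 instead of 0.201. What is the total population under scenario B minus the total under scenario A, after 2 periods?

294

(Groups numbered youngest = 1 to oldest = 6.)
Period 1:
Births: 2450 * 0.201 = 492, 9900 * 0.421 = 4168 — total 4660
Group 2: 3600 * 0.972 = 3499
Group 3: 2450 * 0.976 = 2391
Group 4: 9900 * 0.947 = 9375
Group 5: 8050 * 0.959 = 7720
Group 6: 5350 * 0.971 = 5195
Net migration: Group 6 + 460 → 5655
Population now: 0–14=4660, 15–29=3499, 30–44=2391, 45–59=9375, 60–74=7720, 75–89=5655
Period 2:
Births: 3499 * 0.201 = 703, 2391 * 0.421 = 1007 — total 1710
Group 2: 4660 * 0.972 = 4530
Group 3: 3499 * 0.976 = 3415
Group 4: 2391 * 0.947 = 2264
Group 5: 9375 * 0.959 = 8991
Group 6: 7720 * 0.971 = 7496
Net migration: Group 6 + 460 → 7956
Population now: 0–14=1710, 15–29=4530, 30–44=3415, 45–59=2264, 60–74=8991, 75–89=7956
Scenario A total after 2 periods: 28866
Scenario B projection —
Period 1:
Births: 2450 * 0.251 = 615, 9900 * 0.421 = 4168 — total 4783
Group 2: 3600 * 0.972 = 3499
Group 3: 2450 * 0.976 = 2391
Group 4: 9900 * 0.947 = 9375
Group 5: 8050 * 0.959 = 7720
Group 6: 5350 * 0.971 = 5195
Net migration: Group 6 + 460 → 5655
Population now: 0–14=4783, 15–29=3499, 30–44=2391, 45–59=9375, 60–74=7720, 75–89=5655
Period 2:
Births: 3499 * 0.251 = 878, 2391 * 0.421 = 1007 — total 1885
Group 2: 4783 * 0.972 = 4649
Group 3: 3499 * 0.976 = 3415
Group 4: 2391 * 0.947 = 2264
Group 5: 9375 * 0.959 = 8991
Group 6: 7720 * 0.971 = 7496
Net migration: Group 6 + 460 → 7956
Population now: 0–14=1885, 15–29=4649, 30–44=3415, 45–59=2264, 60–74=8991, 75–89=7956
Scenario B total after 2 periods: 29160
Difference B − A = 29160 − 28866 = 294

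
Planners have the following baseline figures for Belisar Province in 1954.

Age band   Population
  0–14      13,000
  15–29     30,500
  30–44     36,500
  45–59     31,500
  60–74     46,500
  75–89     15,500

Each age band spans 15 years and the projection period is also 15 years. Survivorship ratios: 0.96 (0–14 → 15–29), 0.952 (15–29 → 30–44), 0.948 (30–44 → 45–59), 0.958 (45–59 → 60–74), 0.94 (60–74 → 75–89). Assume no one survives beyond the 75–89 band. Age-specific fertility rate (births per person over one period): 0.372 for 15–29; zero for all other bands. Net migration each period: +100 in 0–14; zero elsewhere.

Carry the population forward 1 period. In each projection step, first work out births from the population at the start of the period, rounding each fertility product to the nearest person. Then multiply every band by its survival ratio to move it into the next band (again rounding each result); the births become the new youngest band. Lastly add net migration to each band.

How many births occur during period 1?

Numbering the groups 1..6 from youngest to oldest:
[period 1]
Births: 30500 * 0.372 = 11346
Group 2: 13000 * 0.96 = 12480
Group 3: 30500 * 0.952 = 29036
Group 4: 36500 * 0.948 = 34602
Group 5: 31500 * 0.958 = 30177
Group 6: 46500 * 0.94 = 43710
Net migration: Group 1 + 100 → 11446
Population now: 0–14=11446, 15–29=12480, 30–44=29036, 45–59=34602, 60–74=30177, 75–89=43710

11346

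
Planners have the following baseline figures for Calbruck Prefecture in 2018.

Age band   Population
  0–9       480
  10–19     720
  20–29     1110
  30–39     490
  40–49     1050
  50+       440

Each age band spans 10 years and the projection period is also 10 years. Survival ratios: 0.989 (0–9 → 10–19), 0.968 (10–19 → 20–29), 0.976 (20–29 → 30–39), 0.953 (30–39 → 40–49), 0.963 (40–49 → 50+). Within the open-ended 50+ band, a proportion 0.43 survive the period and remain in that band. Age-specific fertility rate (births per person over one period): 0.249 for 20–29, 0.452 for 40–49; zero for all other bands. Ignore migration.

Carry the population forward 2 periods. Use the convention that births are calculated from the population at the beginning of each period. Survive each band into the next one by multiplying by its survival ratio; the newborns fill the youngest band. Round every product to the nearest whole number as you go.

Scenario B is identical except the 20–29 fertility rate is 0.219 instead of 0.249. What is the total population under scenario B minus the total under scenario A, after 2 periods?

(Groups numbered youngest = 1 to oldest = 6.)
Period 1.
Births: 1110 × 0.249 = 276 ; 1050 × 0.452 = 475 → 751
Group 2: 480 × 0.989 = 475
Group 3: 720 × 0.968 = 697
Group 4: 1110 × 0.976 = 1083
Group 5: 490 × 0.953 = 467
Group 6: 1050 × 0.963 + 440 × 0.43 = 1011 + 189 = 1200
End of period: [751, 475, 697, 1083, 467, 1200]
Period 2.
Births: 697 × 0.249 = 174 ; 467 × 0.452 = 211 → 385
Group 2: 751 × 0.989 = 743
Group 3: 475 × 0.968 = 460
Group 4: 697 × 0.976 = 680
Group 5: 1083 × 0.953 = 1032
Group 6: 467 × 0.963 + 1200 × 0.43 = 450 + 516 = 966
End of period: [385, 743, 460, 680, 1032, 966]
Scenario A total after 2 periods: 4266
Scenario B projection —
Period 1.
Births: 1110 × 0.219 = 243 ; 1050 × 0.452 = 475 → 718
Group 2: 480 × 0.989 = 475
Group 3: 720 × 0.968 = 697
Group 4: 1110 × 0.976 = 1083
Group 5: 490 × 0.953 = 467
Group 6: 1050 × 0.963 + 440 × 0.43 = 1011 + 189 = 1200
End of period: [718, 475, 697, 1083, 467, 1200]
Period 2.
Births: 697 × 0.219 = 153 ; 467 × 0.452 = 211 → 364
Group 2: 718 × 0.989 = 710
Group 3: 475 × 0.968 = 460
Group 4: 697 × 0.976 = 680
Group 5: 1083 × 0.953 = 1032
Group 6: 467 × 0.963 + 1200 × 0.43 = 450 + 516 = 966
End of period: [364, 710, 460, 680, 1032, 966]
Scenario B total after 2 periods: 4212
Difference B − A = 4212 − 4266 = -54

-54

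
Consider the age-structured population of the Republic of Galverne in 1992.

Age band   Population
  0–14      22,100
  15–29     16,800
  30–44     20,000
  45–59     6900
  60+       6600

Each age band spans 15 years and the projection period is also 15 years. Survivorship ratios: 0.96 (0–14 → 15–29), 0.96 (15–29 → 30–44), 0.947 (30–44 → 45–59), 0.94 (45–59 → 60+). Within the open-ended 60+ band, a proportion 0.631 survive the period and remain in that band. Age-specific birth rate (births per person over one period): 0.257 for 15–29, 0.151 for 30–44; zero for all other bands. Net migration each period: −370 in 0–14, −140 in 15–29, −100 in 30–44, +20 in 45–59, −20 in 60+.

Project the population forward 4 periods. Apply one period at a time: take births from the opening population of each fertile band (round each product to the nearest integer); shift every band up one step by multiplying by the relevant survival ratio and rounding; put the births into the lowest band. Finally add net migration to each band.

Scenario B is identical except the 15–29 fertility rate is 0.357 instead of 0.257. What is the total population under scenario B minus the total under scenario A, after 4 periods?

6250

— Period 1 —
Births: 16800 × 0.257 = 4318  |  20000 × 0.151 = 3020 → 7338
15–29: 22100 × 0.96 = 21216
30–44: 16800 × 0.96 = 16128
45–59: 20000 × 0.947 = 18940
60+: 6900 × 0.94 + 6600 × 0.631 = 6486 + 4165 = 10651
Net migration: 0–14 − 370 → 6968; 15–29 − 140 → 21076; 30–44 − 100 → 16028; 45–59 + 20 → 18960; 60+ − 20 → 10631
Giving 6968 / 21076 / 16028 / 18960 / 10631.
— Period 2 —
Births: 21076 × 0.257 = 5417  |  16028 × 0.151 = 2420 → 7837
15–29: 6968 × 0.96 = 6689
30–44: 21076 × 0.96 = 20233
45–59: 16028 × 0.947 = 15179
60+: 18960 × 0.94 + 10631 × 0.631 = 17822 + 6708 = 24530
Net migration: 0–14 − 370 → 7467; 15–29 − 140 → 6549; 30–44 − 100 → 20133; 45–59 + 20 → 15199; 60+ − 20 → 24510
Giving 7467 / 6549 / 20133 / 15199 / 24510.
— Period 3 —
Births: 6549 × 0.257 = 1683  |  20133 × 0.151 = 3040 → 4723
15–29: 7467 × 0.96 = 7168
30–44: 6549 × 0.96 = 6287
45–59: 20133 × 0.947 = 19066
60+: 15199 × 0.94 + 24510 × 0.631 = 14287 + 15466 = 29753
Net migration: 0–14 − 370 → 4353; 15–29 − 140 → 7028; 30–44 − 100 → 6187; 45–59 + 20 → 19086; 60+ − 20 → 29733
Giving 4353 / 7028 / 6187 / 19086 / 29733.
— Period 4 —
Births: 7028 × 0.257 = 1806  |  6187 × 0.151 = 934 → 2740
15–29: 4353 × 0.96 = 4179
30–44: 7028 × 0.96 = 6747
45–59: 6187 × 0.947 = 5859
60+: 19086 × 0.94 + 29733 × 0.631 = 17941 + 18762 = 36703
Net migration: 0–14 − 370 → 2370; 15–29 − 140 → 4039; 30–44 − 100 → 6647; 45–59 + 20 → 5879; 60+ − 20 → 36683
Giving 2370 / 4039 / 6647 / 5879 / 36683.
Scenario A total after 4 periods: 55618
Scenario B projection —
— Period 1 —
Births: 16800 × 0.357 = 5998  |  20000 × 0.151 = 3020 → 9018
15–29: 22100 × 0.96 = 21216
30–44: 16800 × 0.96 = 16128
45–59: 20000 × 0.947 = 18940
60+: 6900 × 0.94 + 6600 × 0.631 = 6486 + 4165 = 10651
Net migration: 0–14 − 370 → 8648; 15–29 − 140 → 21076; 30–44 − 100 → 16028; 45–59 + 20 → 18960; 60+ − 20 → 10631
Giving 8648 / 21076 / 16028 / 18960 / 10631.
— Period 2 —
Births: 21076 × 0.357 = 7524  |  16028 × 0.151 = 2420 → 9944
15–29: 8648 × 0.96 = 8302
30–44: 21076 × 0.96 = 20233
45–59: 16028 × 0.947 = 15179
60+: 18960 × 0.94 + 10631 × 0.631 = 17822 + 6708 = 24530
Net migration: 0–14 − 370 → 9574; 15–29 − 140 → 8162; 30–44 − 100 → 20133; 45–59 + 20 → 15199; 60+ − 20 → 24510
Giving 9574 / 8162 / 20133 / 15199 / 24510.
— Period 3 —
Births: 8162 × 0.357 = 2914  |  20133 × 0.151 = 3040 → 5954
15–29: 9574 × 0.96 = 9191
30–44: 8162 × 0.96 = 7836
45–59: 20133 × 0.947 = 19066
60+: 15199 × 0.94 + 24510 × 0.631 = 14287 + 15466 = 29753
Net migration: 0–14 − 370 → 5584; 15–29 − 140 → 9051; 30–44 − 100 → 7736; 45–59 + 20 → 19086; 60+ − 20 → 29733
Giving 5584 / 9051 / 7736 / 19086 / 29733.
— Period 4 —
Births: 9051 × 0.357 = 3231  |  7736 × 0.151 = 1168 → 4399
15–29: 5584 × 0.96 = 5361
30–44: 9051 × 0.96 = 8689
45–59: 7736 × 0.947 = 7326
60+: 19086 × 0.94 + 29733 × 0.631 = 17941 + 18762 = 36703
Net migration: 0–14 − 370 → 4029; 15–29 − 140 → 5221; 30–44 − 100 → 8589; 45–59 + 20 → 7346; 60+ − 20 → 36683
Giving 4029 / 5221 / 8589 / 7346 / 36683.
Scenario B total after 4 periods: 61868
Difference B − A = 61868 − 55618 = 6250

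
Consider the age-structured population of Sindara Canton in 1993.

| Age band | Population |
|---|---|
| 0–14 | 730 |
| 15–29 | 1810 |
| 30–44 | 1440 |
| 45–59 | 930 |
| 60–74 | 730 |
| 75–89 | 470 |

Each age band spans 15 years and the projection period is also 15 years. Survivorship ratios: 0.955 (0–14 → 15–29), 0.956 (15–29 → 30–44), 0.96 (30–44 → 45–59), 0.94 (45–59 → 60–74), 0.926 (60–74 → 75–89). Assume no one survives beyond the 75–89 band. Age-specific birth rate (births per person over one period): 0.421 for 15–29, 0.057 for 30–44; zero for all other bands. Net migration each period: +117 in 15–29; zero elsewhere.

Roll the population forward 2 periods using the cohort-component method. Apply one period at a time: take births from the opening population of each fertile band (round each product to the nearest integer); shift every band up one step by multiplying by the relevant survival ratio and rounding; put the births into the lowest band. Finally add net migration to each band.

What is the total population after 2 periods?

Let group 1 be 0–14 through group 6 = 75–89.
Period 1:
Births: 1810 × 0.421 = 762, 1440 × 0.057 = 82 ⇒ total 844
Group 2: 730 × 0.955 = 697
Group 3: 1810 × 0.956 = 1730
Group 4: 1440 × 0.96 = 1382
Group 5: 930 × 0.94 = 874
Group 6: 730 × 0.926 = 676
Net migration: Group 2 + 117 → 814
Giving 844 / 814 / 1730 / 1382 / 874 / 676.
Period 2:
Births: 814 × 0.421 = 343, 1730 × 0.057 = 99 ⇒ total 442
Group 2: 844 × 0.955 = 806
Group 3: 814 × 0.956 = 778
Group 4: 1730 × 0.96 = 1661
Group 5: 1382 × 0.94 = 1299
Group 6: 874 × 0.926 = 809
Net migration: Group 2 + 117 → 923
Giving 442 / 923 / 778 / 1661 / 1299 / 809.
Total after period 2: 442 + 923 + 778 + 1661 + 1299 + 809 = 5912

5912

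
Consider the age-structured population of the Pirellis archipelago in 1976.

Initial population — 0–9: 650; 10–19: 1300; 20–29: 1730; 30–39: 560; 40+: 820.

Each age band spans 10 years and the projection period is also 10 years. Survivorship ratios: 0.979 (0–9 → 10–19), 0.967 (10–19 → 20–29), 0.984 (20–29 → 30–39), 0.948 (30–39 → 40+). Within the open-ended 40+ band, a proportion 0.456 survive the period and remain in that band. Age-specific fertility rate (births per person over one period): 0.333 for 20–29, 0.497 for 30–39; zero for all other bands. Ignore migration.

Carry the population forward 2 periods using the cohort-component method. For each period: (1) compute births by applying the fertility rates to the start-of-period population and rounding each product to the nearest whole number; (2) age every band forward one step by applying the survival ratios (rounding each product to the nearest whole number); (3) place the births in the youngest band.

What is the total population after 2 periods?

5979

Period 1:
Births: 1730 * 0.333 = 576, 560 * 0.497 = 278 — total 854
10–19: 650 * 0.979 = 636
20–29: 1300 * 0.967 = 1257
30–39: 1730 * 0.984 = 1702
40+: 560 * 0.948 + 820 * 0.456 = 531 + 374 = 905
→ [854, 636, 1257, 1702, 905]
Period 2:
Births: 1257 * 0.333 = 419, 1702 * 0.497 = 846 — total 1265
10–19: 854 * 0.979 = 836
20–29: 636 * 0.967 = 615
30–39: 1257 * 0.984 = 1237
40+: 1702 * 0.948 + 905 * 0.456 = 1613 + 413 = 2026
→ [1265, 836, 615, 1237, 2026]
Total after period 2: 1265 + 836 + 615 + 1237 + 2026 = 5979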